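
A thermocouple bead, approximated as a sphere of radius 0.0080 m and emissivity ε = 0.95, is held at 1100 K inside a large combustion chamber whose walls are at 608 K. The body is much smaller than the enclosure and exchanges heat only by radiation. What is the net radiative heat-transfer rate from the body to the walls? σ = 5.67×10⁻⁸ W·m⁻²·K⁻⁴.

P_net ≈ 57.5 W

For a small grey body in a large enclosure: P_net = εσA(T_body⁴ − T_wall⁴).
A = 4πr² = 8.042×10⁻⁴ m²; T_body⁴ − T_wall⁴ = 1.464×10¹² − 1.367×10¹¹ = 1.327×10¹² K⁴.
|P_net| = 0.95·5.67×10⁻⁸·8.042×10⁻⁴·1.327×10¹².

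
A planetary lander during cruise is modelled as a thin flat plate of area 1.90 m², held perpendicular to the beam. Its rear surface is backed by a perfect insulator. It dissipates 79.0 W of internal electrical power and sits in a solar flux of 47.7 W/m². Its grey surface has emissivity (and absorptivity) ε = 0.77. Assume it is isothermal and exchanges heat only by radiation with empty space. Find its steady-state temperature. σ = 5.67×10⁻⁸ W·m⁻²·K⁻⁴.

At steady state, absorbed solar power + internal power = radiated power.
Absorbed: α·S·A_cross = 0.77·47.7·1.900 = 69.79 W (cross-section A).
Total input = 69.79 + 79.0 = 148.8 W.
Radiated: εσ·A_surf·T⁴ with A_surf = A = 1.900 m².
T⁴ = 148.8/(0.77·5.67×10⁻⁸·1.900) = 1.794×10⁹ K⁴.

T ≈ 206 K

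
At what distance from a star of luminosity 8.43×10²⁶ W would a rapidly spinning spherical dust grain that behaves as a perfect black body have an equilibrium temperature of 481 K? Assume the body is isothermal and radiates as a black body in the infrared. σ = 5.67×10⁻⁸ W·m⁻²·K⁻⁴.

For an isothermal black-emitting sphere, (1−a)S·πr² = σ·4πr²·T⁴ ⇒ S = 4σT⁴/(1−a).
S = 4·5.67×10⁻⁸·(481)⁴/1.00 = 12140 W/m².
Flux falls as S = L/(4πd²), so d = √(L/(4πS)) = √(8.43×10²⁶/(4π·12140)).

d ≈ 7.43×10¹⁰ m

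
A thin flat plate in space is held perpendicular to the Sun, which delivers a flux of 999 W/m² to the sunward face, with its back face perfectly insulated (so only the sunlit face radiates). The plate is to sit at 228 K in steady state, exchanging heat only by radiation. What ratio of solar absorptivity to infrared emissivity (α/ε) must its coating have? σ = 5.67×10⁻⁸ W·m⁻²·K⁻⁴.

Balance: αS·A = εσ·1A·T⁴ ⇒ α/ε = σT⁴/S.
α/ε = 5.67×10⁻⁸·(228)⁴/999 = 5.67×10⁻⁸·2.702×10⁹/999.

α/ε ≈ 0.153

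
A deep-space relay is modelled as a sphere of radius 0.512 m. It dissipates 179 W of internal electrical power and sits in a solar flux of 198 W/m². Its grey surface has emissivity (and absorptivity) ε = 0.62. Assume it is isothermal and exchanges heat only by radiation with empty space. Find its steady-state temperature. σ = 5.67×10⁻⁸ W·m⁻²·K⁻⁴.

At steady state, absorbed solar power + internal power = radiated power.
Absorbed: α·S·A_cross = 0.62·198·0.8235 = 101.1 W (cross-section πr²).
Total input = 101.1 + 179 = 280.1 W.
Radiated: εσ·A_surf·T⁴ with A_surf = 4πr² = 3.294 m².
T⁴ = 280.1/(0.62·5.67×10⁻⁸·3.294) = 2.419×10⁹ K⁴.

T ≈ 222 K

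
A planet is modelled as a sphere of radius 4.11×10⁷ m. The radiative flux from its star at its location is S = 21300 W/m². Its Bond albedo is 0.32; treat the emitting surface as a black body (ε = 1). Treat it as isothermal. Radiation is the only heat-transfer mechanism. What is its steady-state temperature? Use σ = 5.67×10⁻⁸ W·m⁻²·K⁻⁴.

T ≈ 503 K

At equilibrium, absorbed power = emitted power.
Absorbing cross-section = πr² = 5.307×10¹⁵ m²; emitting surface = 4πr² = 2.123×10¹⁶ m² (ratio 4).
(1−a)S·A_cross = εσ·A_surf·T⁴  ⇒  T⁴ = (1−a)S/(4σ).
T⁴ = 0.680·21300/(4·5.67×10⁻⁸) = 6.386×10¹⁰ K⁴.
T = (6.386×10¹⁰)^(1/4).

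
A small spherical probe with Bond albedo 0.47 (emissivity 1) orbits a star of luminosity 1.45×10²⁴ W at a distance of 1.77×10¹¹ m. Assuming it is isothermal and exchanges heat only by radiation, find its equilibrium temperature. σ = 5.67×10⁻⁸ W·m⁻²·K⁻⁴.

T ≈ 54.2 K

First find the stellar flux at distance d: S = L/(4πd²) = 1.45×10²⁴/(4π·(1.77×10¹¹)²) = 3.683 W/m².
For an isothermal sphere, absorbed (1−a)S·πr² = emitted σ·4πr²·T⁴, so T⁴ = (1−a)S/(4σ).
T⁴ = 0.530·3.683/(4·5.67×10⁻⁸) = 8.607×10⁶ K⁴.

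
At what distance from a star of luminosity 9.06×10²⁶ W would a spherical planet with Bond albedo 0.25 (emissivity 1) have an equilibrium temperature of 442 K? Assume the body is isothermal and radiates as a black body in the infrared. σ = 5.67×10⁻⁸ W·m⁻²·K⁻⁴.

d ≈ 7.90×10¹⁰ m

For an isothermal black-emitting sphere, (1−a)S·πr² = σ·4πr²·T⁴ ⇒ S = 4σT⁴/(1−a).
S = 4·5.67×10⁻⁸·(442)⁴/0.750 = 11540 W/m².
Flux falls as S = L/(4πd²), so d = √(L/(4πS)) = √(9.06×10²⁶/(4π·11540)).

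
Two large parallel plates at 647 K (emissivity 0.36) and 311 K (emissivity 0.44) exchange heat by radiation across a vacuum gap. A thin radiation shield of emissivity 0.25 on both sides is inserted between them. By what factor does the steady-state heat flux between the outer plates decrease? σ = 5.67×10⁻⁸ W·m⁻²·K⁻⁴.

Without shield: q₀ = σΔ(T⁴)/(1/ε₁+1/ε₂−1) with denominator 4.051.
With shield the two gaps are in series; the resistances add: (1/ε₁+1/ε_s−1)+(1/ε_s+1/ε₂−1) = 5.778+5.273 = 11.05.
Heat-flux ratio q₀/q = 11.05/4.051.

factor ≈ 2.73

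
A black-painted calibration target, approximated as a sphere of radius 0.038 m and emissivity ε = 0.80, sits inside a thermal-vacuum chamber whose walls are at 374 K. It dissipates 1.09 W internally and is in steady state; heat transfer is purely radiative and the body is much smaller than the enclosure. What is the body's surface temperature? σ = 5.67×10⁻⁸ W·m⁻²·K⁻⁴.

T ≈ 380 K

For a small grey body in a large enclosure, net radiated power = εσA(T⁴ − T_w⁴).
Steady state: P = εσA(T⁴ − T_w⁴) with A = 4πr² = 0.01815 m².
T⁴ = P/(εσA) + T_w⁴ = 1.09/(0.80·5.67×10⁻⁸·0.01815) + (374)⁴
    = 1.324×10⁹ + 1.957×10¹⁰ = 2.089×10¹⁰ K⁴.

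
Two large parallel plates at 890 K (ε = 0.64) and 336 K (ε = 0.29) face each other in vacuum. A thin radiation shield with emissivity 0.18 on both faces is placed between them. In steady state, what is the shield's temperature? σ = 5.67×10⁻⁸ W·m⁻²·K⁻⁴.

In steady state the net flux on the hot side equals that on the cold side.
σ(T₁⁴−T_s⁴)/D₁ = σ(T_s⁴−T₂⁴)/D₂, with D₁ = 1/ε₁+1/ε_s−1 = 6.118, D₂ = 1/ε_s+1/ε₂−1 = 8.004.
Solve for T_s⁴: T_s⁴ = (D₂·T₁⁴ + D₁·T₂⁴)/(D₁+D₂) = 3.611×10¹¹ K⁴.

T_s ≈ 775 K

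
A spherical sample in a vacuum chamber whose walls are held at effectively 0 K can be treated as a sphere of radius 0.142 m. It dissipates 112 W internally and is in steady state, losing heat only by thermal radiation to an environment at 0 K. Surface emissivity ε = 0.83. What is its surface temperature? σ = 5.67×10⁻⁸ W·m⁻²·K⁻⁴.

T ≈ 311 K

Steady state: internal power = radiated power, P = εσA T⁴.
Radiating area A = 4πr² = 0.2534 m².
T⁴ = P/(εσA) = 112/(0.83·5.67×10⁻⁸·0.2534) = 9.392×10⁹ K⁴.
T = (9.392×10⁹)^(1/4).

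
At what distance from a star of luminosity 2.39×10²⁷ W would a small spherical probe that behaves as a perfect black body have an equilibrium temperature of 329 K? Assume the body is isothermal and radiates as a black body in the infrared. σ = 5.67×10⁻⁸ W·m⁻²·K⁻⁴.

For an isothermal black-emitting sphere, (1−a)S·πr² = σ·4πr²·T⁴ ⇒ S = 4σT⁴/(1−a).
S = 4·5.67×10⁻⁸·(329)⁴/1.00 = 2657 W/m².
Flux falls as S = L/(4πd²), so d = √(L/(4πS)) = √(2.39×10²⁷/(4π·2657)).

d ≈ 2.68×10¹¹ m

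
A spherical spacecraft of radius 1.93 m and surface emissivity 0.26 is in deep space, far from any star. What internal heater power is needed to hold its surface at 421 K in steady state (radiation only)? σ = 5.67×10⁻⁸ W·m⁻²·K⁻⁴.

P = εσ·4πr²·T⁴.
4πr² = 46.81 m²; T⁴ = 3.141×10¹⁰ K⁴.
P = 0.26·5.67×10⁻⁸·46.81·3.141×10¹⁰.

P ≈ 21700 W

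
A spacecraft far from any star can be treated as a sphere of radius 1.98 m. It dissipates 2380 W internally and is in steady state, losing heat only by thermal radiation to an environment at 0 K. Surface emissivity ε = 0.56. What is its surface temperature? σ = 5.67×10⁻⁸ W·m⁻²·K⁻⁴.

Steady state: internal power = radiated power, P = εσA T⁴.
Radiating area A = 4πr² = 49.27 m².
T⁴ = P/(εσA) = 2380/(0.56·5.67×10⁻⁸·49.27) = 1.521×10⁹ K⁴.
T = (1.521×10⁹)^(1/4).

T ≈ 197 K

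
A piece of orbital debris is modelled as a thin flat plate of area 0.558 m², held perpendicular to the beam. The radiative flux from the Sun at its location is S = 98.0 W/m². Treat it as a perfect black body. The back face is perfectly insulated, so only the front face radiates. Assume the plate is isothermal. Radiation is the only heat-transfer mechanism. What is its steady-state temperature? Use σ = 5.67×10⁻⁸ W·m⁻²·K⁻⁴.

T ≈ 204 K

At equilibrium, absorbed power = emitted power.
Absorbing cross-section = A = 0.5580 m²; emitting surface = A = 0.5580 m² (ratio 1).
S·A_cross = εσ·A_surf·T⁴  ⇒  T⁴ = S/(1σ).
T⁴ = 1.00·98.0/(1·5.67×10⁻⁸) = 1.728×10⁹ K⁴.
T = (1.728×10⁹)^(1/4).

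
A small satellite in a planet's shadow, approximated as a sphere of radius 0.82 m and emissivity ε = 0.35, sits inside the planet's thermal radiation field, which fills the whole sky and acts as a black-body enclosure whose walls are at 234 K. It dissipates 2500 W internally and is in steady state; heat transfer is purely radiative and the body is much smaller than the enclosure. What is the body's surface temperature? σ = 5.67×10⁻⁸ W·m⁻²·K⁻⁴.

T ≈ 366 K

For a small grey body in a large enclosure, net radiated power = εσA(T⁴ − T_w⁴).
Steady state: P = εσA(T⁴ − T_w⁴) with A = 4πr² = 8.450 m².
T⁴ = P/(εσA) + T_w⁴ = 2500/(0.35·5.67×10⁻⁸·8.450) + (234)⁴
    = 1.491×10¹⁰ + 2.998×10⁹ = 1.791×10¹⁰ K⁴.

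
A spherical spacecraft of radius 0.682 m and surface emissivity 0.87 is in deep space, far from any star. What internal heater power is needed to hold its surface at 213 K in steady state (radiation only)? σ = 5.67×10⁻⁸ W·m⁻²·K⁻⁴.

P ≈ 593 W

P = εσ·4πr²·T⁴.
4πr² = 5.845 m²; T⁴ = 2.058×10⁹ K⁴.
P = 0.87·5.67×10⁻⁸·5.845·2.058×10⁹.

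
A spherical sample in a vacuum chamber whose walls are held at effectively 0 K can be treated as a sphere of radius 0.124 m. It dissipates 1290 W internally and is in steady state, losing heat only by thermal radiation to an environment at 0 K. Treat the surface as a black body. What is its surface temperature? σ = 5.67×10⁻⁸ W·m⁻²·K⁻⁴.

T ≈ 586 K

Steady state: internal power = radiated power, P = εσA T⁴.
Radiating area A = 4πr² = 0.1932 m².
T⁴ = P/(εσA) = 1290/(1.0·5.67×10⁻⁸·0.1932) = 1.177×10¹¹ K⁴.
T = (1.177×10¹¹)^(1/4).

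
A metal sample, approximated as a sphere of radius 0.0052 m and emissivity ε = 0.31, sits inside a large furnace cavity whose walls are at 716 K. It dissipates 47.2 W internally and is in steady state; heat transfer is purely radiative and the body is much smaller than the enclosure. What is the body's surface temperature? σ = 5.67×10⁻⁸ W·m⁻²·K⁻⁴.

For a small grey body in a large enclosure, net radiated power = εσA(T⁴ − T_w⁴).
Steady state: P = εσA(T⁴ − T_w⁴) with A = 4πr² = 3.398×10⁻⁴ m².
T⁴ = P/(εσA) + T_w⁴ = 47.2/(0.31·5.67×10⁻⁸·3.398×10⁻⁴) + (716)⁴
    = 7.903×10¹² + 2.628×10¹¹ = 8.166×10¹² K⁴.

T ≈ 1690 K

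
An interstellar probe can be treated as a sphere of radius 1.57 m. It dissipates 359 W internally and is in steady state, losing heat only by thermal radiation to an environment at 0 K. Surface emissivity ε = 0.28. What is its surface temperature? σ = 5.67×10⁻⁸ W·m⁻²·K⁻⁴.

T ≈ 164 K

Steady state: internal power = radiated power, P = εσA T⁴.
Radiating area A = 4πr² = 30.97 m².
T⁴ = P/(εσA) = 359/(0.28·5.67×10⁻⁸·30.97) = 7.300×10⁸ K⁴.
T = (7.300×10⁸)^(1/4).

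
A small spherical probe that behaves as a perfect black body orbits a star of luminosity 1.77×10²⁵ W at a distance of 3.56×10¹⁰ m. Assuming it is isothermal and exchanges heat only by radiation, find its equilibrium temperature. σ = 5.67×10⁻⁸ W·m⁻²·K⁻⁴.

T ≈ 265 K

First find the stellar flux at distance d: S = L/(4πd²) = 1.77×10²⁵/(4π·(3.56×10¹⁰)²) = 1111 W/m².
For an isothermal sphere, absorbed (1−a)S·πr² = emitted σ·4πr²·T⁴, so T⁴ = (1−a)S/(4σ).
T⁴ = 1.00·1111/(4·5.67×10⁻⁸) = 4.900×10⁹ K⁴.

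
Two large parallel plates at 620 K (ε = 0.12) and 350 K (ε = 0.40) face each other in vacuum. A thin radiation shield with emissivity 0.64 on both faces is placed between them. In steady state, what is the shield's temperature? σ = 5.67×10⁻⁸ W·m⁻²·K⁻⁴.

T_s ≈ 471 K

In steady state the net flux on the hot side equals that on the cold side.
σ(T₁⁴−T_s⁴)/D₁ = σ(T_s⁴−T₂⁴)/D₂, with D₁ = 1/ε₁+1/ε_s−1 = 8.896, D₂ = 1/ε_s+1/ε₂−1 = 3.062.
Solve for T_s⁴: T_s⁴ = (D₂·T₁⁴ + D₁·T₂⁴)/(D₁+D₂) = 4.901×10¹⁰ K⁴.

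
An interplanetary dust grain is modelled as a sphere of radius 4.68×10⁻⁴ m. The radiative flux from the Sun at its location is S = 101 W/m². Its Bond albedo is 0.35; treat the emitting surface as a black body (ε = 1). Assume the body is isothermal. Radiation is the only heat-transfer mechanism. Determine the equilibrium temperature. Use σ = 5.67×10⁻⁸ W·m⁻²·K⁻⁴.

T ≈ 130 K

At equilibrium, absorbed power = emitted power.
Absorbing cross-section = πr² = 6.881×10⁻⁷ m²; emitting surface = 4πr² = 2.752×10⁻⁶ m² (ratio 4).
(1−a)S·A_cross = εσ·A_surf·T⁴  ⇒  T⁴ = (1−a)S/(4σ).
T⁴ = 0.650·101/(4·5.67×10⁻⁸) = 2.895×10⁸ K⁴.
T = (2.895×10⁸)^(1/4).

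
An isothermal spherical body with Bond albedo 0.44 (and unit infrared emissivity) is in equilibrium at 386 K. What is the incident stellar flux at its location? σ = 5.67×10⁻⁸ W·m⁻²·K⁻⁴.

(1−a)S·πr² = σ·4πr²·T⁴ ⇒ S = 4σT⁴/(1−a).
S = 4·5.67×10⁻⁸·2.220×10¹⁰/0.560.

S ≈ 8990 W/m²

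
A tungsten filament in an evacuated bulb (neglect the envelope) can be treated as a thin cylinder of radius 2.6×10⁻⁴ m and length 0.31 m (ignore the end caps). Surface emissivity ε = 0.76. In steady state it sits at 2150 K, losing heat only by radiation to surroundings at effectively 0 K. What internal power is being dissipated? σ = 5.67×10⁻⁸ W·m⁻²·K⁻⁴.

P ≈ 466 W

Steady state: P = εσA T⁴.
A = 2πrL = 5.064×10⁻⁴ m²; T⁴ = (2150)⁴ = 2.137×10¹³ K⁴.
P = 0.76 × 5.67×10⁻⁸ × 5.064×10⁻⁴ × 2.137×10¹³.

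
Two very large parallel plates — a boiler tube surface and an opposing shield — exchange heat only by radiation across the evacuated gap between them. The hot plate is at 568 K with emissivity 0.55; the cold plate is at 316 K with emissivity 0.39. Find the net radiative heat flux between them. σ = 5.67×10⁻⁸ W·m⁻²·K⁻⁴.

q ≈ 1580 W/m²

For two infinite grey parallel plates, q = σ(T₁⁴ − T₂⁴)/(1/ε₁ + 1/ε₂ − 1).
T₁⁴ − T₂⁴ = 1.041×10¹¹ − 9.971×10⁹ = 9.412×10¹⁰ K⁴.
1/ε₁ + 1/ε₂ − 1 = 1.818 + 2.564 − 1 = 3.382.
q = 5.67×10⁻⁸ × 9.412×10¹⁰ / 3.382.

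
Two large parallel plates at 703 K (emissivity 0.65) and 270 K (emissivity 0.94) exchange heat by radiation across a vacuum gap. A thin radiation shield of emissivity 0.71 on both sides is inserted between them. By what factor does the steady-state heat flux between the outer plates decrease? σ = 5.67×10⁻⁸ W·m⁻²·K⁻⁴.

factor ≈ 2.13

Without shield: q₀ = σΔ(T⁴)/(1/ε₁+1/ε₂−1) with denominator 1.602.
With shield the two gaps are in series; the resistances add: (1/ε₁+1/ε_s−1)+(1/ε_s+1/ε₂−1) = 1.947+1.472 = 3.419.
Heat-flux ratio q₀/q = 3.419/1.602.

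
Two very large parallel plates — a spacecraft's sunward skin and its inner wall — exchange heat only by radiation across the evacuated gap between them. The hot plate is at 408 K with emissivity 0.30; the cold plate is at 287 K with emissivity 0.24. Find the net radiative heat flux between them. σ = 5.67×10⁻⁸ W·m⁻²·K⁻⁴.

For two infinite grey parallel plates, q = σ(T₁⁴ − T₂⁴)/(1/ε₁ + 1/ε₂ − 1).
T₁⁴ − T₂⁴ = 2.771×10¹⁰ − 6.785×10⁹ = 2.093×10¹⁰ K⁴.
1/ε₁ + 1/ε₂ − 1 = 3.333 + 4.167 − 1 = 6.500.
q = 5.67×10⁻⁸ × 2.093×10¹⁰ / 6.500.

q ≈ 183 W/m²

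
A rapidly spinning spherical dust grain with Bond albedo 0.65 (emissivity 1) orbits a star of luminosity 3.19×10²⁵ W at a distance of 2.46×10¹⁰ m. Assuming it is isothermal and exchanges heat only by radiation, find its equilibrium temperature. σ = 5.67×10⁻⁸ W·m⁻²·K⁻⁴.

First find the stellar flux at distance d: S = L/(4πd²) = 3.19×10²⁵/(4π·(2.46×10¹⁰)²) = 4195 W/m².
For an isothermal sphere, absorbed (1−a)S·πr² = emitted σ·4πr²·T⁴, so T⁴ = (1−a)S/(4σ).
T⁴ = 0.350·4195/(4·5.67×10⁻⁸) = 6.473×10⁹ K⁴.

T ≈ 284 K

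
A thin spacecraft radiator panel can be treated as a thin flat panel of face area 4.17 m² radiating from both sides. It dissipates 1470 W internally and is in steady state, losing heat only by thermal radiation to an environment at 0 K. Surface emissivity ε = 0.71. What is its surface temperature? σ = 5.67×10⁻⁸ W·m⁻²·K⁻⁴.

Steady state: internal power = radiated power, P = εσA T⁴.
Radiating area A = 2·4.17 = 8.340 m².
T⁴ = P/(εσA) = 1470/(0.71·5.67×10⁻⁸·8.340) = 4.378×10⁹ K⁴.
T = (4.378×10⁹)^(1/4).

T ≈ 257 K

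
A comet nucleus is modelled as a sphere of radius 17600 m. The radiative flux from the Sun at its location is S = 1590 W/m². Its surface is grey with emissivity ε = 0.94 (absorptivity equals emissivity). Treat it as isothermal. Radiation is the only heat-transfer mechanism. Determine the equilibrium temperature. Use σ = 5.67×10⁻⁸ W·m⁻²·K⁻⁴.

T ≈ 289 K

At equilibrium, absorbed power = emitted power.
Absorbing cross-section = πr² = 9.731×10⁸ m²; emitting surface = 4πr² = 3.893×10⁹ m² (ratio 4).
εS·A_cross = εσ·A_surf·T⁴  ⇒  T⁴ = S/(4σ)   (ε cancels).
T⁴ = 1590/(4·5.67×10⁻⁸) = 7.011×10⁹ K⁴.
T = (7.011×10⁹)^(1/4).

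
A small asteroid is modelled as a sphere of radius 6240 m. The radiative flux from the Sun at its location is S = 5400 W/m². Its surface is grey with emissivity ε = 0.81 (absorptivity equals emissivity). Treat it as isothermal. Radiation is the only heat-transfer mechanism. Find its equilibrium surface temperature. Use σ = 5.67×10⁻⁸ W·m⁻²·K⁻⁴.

T ≈ 393 K

At equilibrium, absorbed power = emitted power.
Absorbing cross-section = πr² = 1.223×10⁸ m²; emitting surface = 4πr² = 4.893×10⁸ m² (ratio 4).
εS·A_cross = εσ·A_surf·T⁴  ⇒  T⁴ = S/(4σ)   (ε cancels).
T⁴ = 5400/(4·5.67×10⁻⁸) = 2.381×10¹⁰ K⁴.
T = (2.381×10¹⁰)^(1/4).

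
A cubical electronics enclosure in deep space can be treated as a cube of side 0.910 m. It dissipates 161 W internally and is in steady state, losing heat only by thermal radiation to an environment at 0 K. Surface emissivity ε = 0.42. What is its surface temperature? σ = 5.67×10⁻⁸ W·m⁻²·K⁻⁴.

Steady state: internal power = radiated power, P = εσA T⁴.
Radiating area A = 6L² = 4.969 m².
T⁴ = P/(εσA) = 161/(0.42·5.67×10⁻⁸·4.969) = 1.361×10⁹ K⁴.
T = (1.361×10⁹)^(1/4).

T ≈ 192 K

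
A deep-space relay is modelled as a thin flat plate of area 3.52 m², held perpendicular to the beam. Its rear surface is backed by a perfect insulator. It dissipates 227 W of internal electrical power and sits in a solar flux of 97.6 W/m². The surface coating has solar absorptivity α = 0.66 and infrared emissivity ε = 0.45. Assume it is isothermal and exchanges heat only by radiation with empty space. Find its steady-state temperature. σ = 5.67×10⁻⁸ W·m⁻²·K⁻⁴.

T ≈ 267 K

At steady state, absorbed solar power + internal power = radiated power.
Absorbed: α·S·A_cross = 0.66·97.6·3.520 = 226.7 W (cross-section A).
Total input = 226.7 + 227 = 453.7 W.
Radiated: εσ·A_surf·T⁴ with A_surf = A = 3.520 m².
T⁴ = 453.7/(0.45·5.67×10⁻⁸·3.520) = 5.052×10⁹ K⁴.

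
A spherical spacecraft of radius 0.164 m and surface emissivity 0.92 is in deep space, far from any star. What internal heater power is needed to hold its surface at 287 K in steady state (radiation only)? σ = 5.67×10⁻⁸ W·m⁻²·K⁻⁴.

P = εσ·4πr²·T⁴.
4πr² = 0.3380 m²; T⁴ = 6.785×10⁹ K⁴.
P = 0.92·5.67×10⁻⁸·0.3380·6.785×10⁹.

P ≈ 120 W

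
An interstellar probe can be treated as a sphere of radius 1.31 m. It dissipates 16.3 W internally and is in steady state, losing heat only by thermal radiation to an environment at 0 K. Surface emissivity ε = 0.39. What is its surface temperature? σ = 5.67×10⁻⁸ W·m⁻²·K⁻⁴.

T ≈ 76.5 K

Steady state: internal power = radiated power, P = εσA T⁴.
Radiating area A = 4πr² = 21.57 m².
T⁴ = P/(εσA) = 16.3/(0.39·5.67×10⁻⁸·21.57) = 3.418×10⁷ K⁴.
T = (3.418×10⁷)^(1/4).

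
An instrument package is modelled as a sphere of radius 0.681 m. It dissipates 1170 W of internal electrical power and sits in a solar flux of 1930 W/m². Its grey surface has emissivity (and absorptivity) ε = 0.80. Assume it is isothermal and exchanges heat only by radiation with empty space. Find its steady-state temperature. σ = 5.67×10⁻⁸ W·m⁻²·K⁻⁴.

At steady state, absorbed solar power + internal power = radiated power.
Absorbed: α·S·A_cross = 0.80·1930·1.457 = 2250 W (cross-section πr²).
Total input = 2250 + 1170 = 3420 W.
Radiated: εσ·A_surf·T⁴ with A_surf = 4πr² = 5.828 m².
T⁴ = 3420/(0.80·5.67×10⁻⁸·5.828) = 1.294×10¹⁰ K⁴.

T ≈ 337 K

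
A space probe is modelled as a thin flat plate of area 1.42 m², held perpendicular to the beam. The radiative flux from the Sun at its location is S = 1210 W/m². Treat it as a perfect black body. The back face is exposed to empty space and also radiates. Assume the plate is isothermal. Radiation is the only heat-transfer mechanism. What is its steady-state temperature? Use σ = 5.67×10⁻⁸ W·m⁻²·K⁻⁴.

T ≈ 321 K

At equilibrium, absorbed power = emitted power.
Absorbing cross-section = A = 1.420 m²; emitting surface = 2A = 2.840 m² (ratio 2).
S·A_cross = εσ·A_surf·T⁴  ⇒  T⁴ = S/(2σ).
T⁴ = 1.00·1210/(2·5.67×10⁻⁸) = 1.067×10¹⁰ K⁴.
T = (1.067×10¹⁰)^(1/4).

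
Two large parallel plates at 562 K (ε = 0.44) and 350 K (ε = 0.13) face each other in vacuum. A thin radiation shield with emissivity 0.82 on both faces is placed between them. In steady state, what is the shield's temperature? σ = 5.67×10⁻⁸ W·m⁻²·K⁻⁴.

T_s ≈ 531 K

In steady state the net flux on the hot side equals that on the cold side.
σ(T₁⁴−T_s⁴)/D₁ = σ(T_s⁴−T₂⁴)/D₂, with D₁ = 1/ε₁+1/ε_s−1 = 2.492, D₂ = 1/ε_s+1/ε₂−1 = 7.912.
Solve for T_s⁴: T_s⁴ = (D₂·T₁⁴ + D₁·T₂⁴)/(D₁+D₂) = 7.946×10¹⁰ K⁴.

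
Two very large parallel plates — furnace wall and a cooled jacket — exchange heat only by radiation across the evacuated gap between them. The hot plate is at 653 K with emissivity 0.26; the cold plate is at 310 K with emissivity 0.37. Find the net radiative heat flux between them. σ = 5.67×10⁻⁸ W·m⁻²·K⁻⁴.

q ≈ 1760 W/m²

For two infinite grey parallel plates, q = σ(T₁⁴ − T₂⁴)/(1/ε₁ + 1/ε₂ − 1).
T₁⁴ − T₂⁴ = 1.818×10¹¹ − 9.235×10⁹ = 1.726×10¹¹ K⁴.
1/ε₁ + 1/ε₂ − 1 = 3.846 + 2.703 − 1 = 5.549.
q = 5.67×10⁻⁸ × 1.726×10¹¹ / 5.549.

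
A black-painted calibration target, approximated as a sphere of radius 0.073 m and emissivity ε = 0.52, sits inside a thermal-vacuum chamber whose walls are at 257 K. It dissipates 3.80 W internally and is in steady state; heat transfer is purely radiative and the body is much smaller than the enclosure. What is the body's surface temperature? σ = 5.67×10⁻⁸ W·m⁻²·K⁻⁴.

For a small grey body in a large enclosure, net radiated power = εσA(T⁴ − T_w⁴).
Steady state: P = εσA(T⁴ − T_w⁴) with A = 4πr² = 0.06697 m².
T⁴ = P/(εσA) + T_w⁴ = 3.80/(0.52·5.67×10⁻⁸·0.06697) + (257)⁴
    = 1.925×10⁹ + 4.362×10⁹ = 6.287×10⁹ K⁴.

T ≈ 282 K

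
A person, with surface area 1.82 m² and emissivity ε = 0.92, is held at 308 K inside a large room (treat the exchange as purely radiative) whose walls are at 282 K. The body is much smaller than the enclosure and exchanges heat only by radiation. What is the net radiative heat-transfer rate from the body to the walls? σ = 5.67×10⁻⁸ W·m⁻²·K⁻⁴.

P_net ≈ 254 W

For a small grey body in a large enclosure: P_net = εσA(T_body⁴ − T_wall⁴).
A = 1.82 m²; T_body⁴ − T_wall⁴ = 8.999×10⁹ − 6.324×10⁹ = 2.675×10⁹ K⁴.
|P_net| = 0.92·5.67×10⁻⁸·1.820·2.675×10⁹.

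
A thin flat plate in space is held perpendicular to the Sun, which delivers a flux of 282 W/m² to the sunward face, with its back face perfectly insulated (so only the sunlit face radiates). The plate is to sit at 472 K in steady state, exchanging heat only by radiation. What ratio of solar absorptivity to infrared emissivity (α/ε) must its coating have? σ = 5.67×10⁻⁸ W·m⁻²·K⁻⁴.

α/ε ≈ 9.98

Balance: αS·A = εσ·1A·T⁴ ⇒ α/ε = σT⁴/S.
α/ε = 5.67×10⁻⁸·(472)⁴/282 = 5.67×10⁻⁸·4.963×10¹⁰/282.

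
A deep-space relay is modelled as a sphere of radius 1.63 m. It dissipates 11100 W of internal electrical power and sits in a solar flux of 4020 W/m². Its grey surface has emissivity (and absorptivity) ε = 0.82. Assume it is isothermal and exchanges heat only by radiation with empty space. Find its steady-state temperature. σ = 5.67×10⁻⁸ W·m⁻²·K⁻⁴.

T ≈ 397 K

At steady state, absorbed solar power + internal power = radiated power.
Absorbed: α·S·A_cross = 0.82·4020·8.347 = 27510 W (cross-section πr²).
Total input = 27510 + 11100 = 38610 W.
Radiated: εσ·A_surf·T⁴ with A_surf = 4πr² = 33.39 m².
T⁴ = 38610/(0.82·5.67×10⁻⁸·33.39) = 2.488×10¹⁰ K⁴.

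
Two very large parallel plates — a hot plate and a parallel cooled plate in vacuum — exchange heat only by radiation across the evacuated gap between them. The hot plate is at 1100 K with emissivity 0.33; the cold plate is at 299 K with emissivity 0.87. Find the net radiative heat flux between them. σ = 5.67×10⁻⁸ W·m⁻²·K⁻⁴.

q ≈ 26000 W/m²

For two infinite grey parallel plates, q = σ(T₁⁴ − T₂⁴)/(1/ε₁ + 1/ε₂ − 1).
T₁⁴ − T₂⁴ = 1.464×10¹² − 7.993×10⁹ = 1.456×10¹² K⁴.
1/ε₁ + 1/ε₂ − 1 = 3.030 + 1.149 − 1 = 3.180.
q = 5.67×10⁻⁸ × 1.456×10¹² / 3.180.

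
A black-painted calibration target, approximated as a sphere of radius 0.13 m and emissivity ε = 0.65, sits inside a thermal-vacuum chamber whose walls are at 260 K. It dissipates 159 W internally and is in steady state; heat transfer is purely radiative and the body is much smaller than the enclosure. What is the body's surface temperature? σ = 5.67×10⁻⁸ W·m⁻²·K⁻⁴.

For a small grey body in a large enclosure, net radiated power = εσA(T⁴ − T_w⁴).
Steady state: P = εσA(T⁴ − T_w⁴) with A = 4πr² = 0.2124 m².
T⁴ = P/(εσA) + T_w⁴ = 159/(0.65·5.67×10⁻⁸·0.2124) + (260)⁴
    = 2.031×10¹⁰ + 4.570×10⁹ = 2.488×10¹⁰ K⁴.

T ≈ 397 K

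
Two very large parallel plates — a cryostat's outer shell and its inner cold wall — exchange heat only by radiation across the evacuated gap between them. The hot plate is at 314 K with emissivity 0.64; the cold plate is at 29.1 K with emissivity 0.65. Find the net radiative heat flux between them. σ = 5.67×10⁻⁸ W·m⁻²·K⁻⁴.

For two infinite grey parallel plates, q = σ(T₁⁴ − T₂⁴)/(1/ε₁ + 1/ε₂ − 1).
T₁⁴ − T₂⁴ = 9.721×10⁹ − 7.171×10⁵ = 9.720×10⁹ K⁴.
1/ε₁ + 1/ε₂ − 1 = 1.562 + 1.538 − 1 = 2.101.
q = 5.67×10⁻⁸ × 9.720×10⁹ / 2.101.

q ≈ 262 W/m²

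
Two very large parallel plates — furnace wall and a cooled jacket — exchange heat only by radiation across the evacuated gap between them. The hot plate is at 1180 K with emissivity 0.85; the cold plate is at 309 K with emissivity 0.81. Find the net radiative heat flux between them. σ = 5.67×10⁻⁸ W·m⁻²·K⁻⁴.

q ≈ 77500 W/m²

For two infinite grey parallel plates, q = σ(T₁⁴ − T₂⁴)/(1/ε₁ + 1/ε₂ − 1).
T₁⁴ − T₂⁴ = 1.939×10¹² − 9.117×10⁹ = 1.930×10¹² K⁴.
1/ε₁ + 1/ε₂ − 1 = 1.176 + 1.235 − 1 = 1.411.
q = 5.67×10⁻⁸ × 1.930×10¹² / 1.411.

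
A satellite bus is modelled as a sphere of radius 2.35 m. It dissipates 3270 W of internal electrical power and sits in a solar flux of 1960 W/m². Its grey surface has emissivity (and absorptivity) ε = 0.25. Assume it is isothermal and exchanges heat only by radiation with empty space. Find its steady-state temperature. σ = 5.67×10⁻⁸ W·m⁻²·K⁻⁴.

T ≈ 331 K

At steady state, absorbed solar power + internal power = radiated power.
Absorbed: α·S·A_cross = 0.25·1960·17.35 = 8501 W (cross-section πr²).
Total input = 8501 + 3270 = 11770 W.
Radiated: εσ·A_surf·T⁴ with A_surf = 4πr² = 69.40 m².
T⁴ = 11770/(0.25·5.67×10⁻⁸·69.40) = 1.197×10¹⁰ K⁴.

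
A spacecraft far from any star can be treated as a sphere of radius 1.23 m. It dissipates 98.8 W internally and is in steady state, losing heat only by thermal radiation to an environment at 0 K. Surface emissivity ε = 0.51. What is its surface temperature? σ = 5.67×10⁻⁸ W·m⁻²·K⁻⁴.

T ≈ 116 K

Steady state: internal power = radiated power, P = εσA T⁴.
Radiating area A = 4πr² = 19.01 m².
T⁴ = P/(εσA) = 98.8/(0.51·5.67×10⁻⁸·19.01) = 1.797×10⁸ K⁴.
T = (1.797×10⁸)^(1/4).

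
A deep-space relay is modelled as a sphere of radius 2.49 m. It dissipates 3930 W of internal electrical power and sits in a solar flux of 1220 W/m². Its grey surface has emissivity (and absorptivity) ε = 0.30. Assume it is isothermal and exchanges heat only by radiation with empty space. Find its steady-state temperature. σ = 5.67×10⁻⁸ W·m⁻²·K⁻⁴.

At steady state, absorbed solar power + internal power = radiated power.
Absorbed: α·S·A_cross = 0.30·1220·19.48 = 7129 W (cross-section πr²).
Total input = 7129 + 3930 = 11060 W.
Radiated: εσ·A_surf·T⁴ with A_surf = 4πr² = 77.91 m².
T⁴ = 11060/(0.30·5.67×10⁻⁸·77.91) = 8.345×10⁹ K⁴.

T ≈ 302 K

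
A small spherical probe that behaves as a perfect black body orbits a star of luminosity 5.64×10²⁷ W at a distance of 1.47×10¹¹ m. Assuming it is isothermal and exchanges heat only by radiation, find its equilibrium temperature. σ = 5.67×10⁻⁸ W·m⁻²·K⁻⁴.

First find the stellar flux at distance d: S = L/(4πd²) = 5.64×10²⁷/(4π·(1.47×10¹¹)²) = 20770 W/m².
For an isothermal sphere, absorbed (1−a)S·πr² = emitted σ·4πr²·T⁴, so T⁴ = (1−a)S/(4σ).
T⁴ = 1.00·20770/(4·5.67×10⁻⁸) = 9.158×10¹⁰ K⁴.

T ≈ 550 K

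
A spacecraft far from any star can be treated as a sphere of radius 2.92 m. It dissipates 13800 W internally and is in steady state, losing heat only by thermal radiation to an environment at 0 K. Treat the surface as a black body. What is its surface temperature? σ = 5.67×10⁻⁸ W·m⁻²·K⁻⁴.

Steady state: internal power = radiated power, P = εσA T⁴.
Radiating area A = 4πr² = 107.1 m².
T⁴ = P/(εσA) = 13800/(1.0·5.67×10⁻⁸·107.1) = 2.272×10⁹ K⁴.
T = (2.272×10⁹)^(1/4).

T ≈ 218 K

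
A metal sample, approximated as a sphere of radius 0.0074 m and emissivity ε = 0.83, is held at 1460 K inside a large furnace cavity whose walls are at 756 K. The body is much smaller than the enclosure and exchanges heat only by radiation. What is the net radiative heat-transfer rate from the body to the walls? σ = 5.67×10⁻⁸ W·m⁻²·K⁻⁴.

For a small grey body in a large enclosure: P_net = εσA(T_body⁴ − T_wall⁴).
A = 4πr² = 6.881×10⁻⁴ m²; T_body⁴ − T_wall⁴ = 4.544×10¹² − 3.267×10¹¹ = 4.217×10¹² K⁴.
|P_net| = 0.83·5.67×10⁻⁸·6.881×10⁻⁴·4.217×10¹².

P_net ≈ 137 W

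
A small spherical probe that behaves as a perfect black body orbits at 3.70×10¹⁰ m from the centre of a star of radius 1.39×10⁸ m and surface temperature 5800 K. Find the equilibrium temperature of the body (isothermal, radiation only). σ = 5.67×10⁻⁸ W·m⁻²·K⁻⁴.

The star's surface emits σT_*⁴; at distance d the flux is S = σT_*⁴(R_*/d)².
S = 5.67×10⁻⁸·(5800)⁴·(1.39×10⁸/3.70×10¹⁰)² = 905.6 W/m².
For an isothermal sphere T⁴ = (1−a)S/(4σ) = 3.993×10⁹ K⁴.

T ≈ 251 K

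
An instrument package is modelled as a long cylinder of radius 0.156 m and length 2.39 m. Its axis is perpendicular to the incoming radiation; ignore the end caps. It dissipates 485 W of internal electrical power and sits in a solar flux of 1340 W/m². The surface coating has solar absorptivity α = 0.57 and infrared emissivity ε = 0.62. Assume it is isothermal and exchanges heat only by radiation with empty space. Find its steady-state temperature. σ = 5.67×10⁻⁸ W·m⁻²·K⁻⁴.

At steady state, absorbed solar power + internal power = radiated power.
Absorbed: α·S·A_cross = 0.57·1340·0.7457 = 569.6 W (cross-section 2rL).
Total input = 569.6 + 485 = 1055 W.
Radiated: εσ·A_surf·T⁴ with A_surf = 2πrL = 2.343 m².
T⁴ = 1055/(0.62·5.67×10⁻⁸·2.343) = 1.281×10¹⁰ K⁴.

T ≈ 336 K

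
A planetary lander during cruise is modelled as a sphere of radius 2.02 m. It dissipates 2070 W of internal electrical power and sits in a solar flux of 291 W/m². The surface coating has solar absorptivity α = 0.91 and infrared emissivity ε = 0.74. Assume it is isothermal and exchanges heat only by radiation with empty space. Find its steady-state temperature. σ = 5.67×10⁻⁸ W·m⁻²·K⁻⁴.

At steady state, absorbed solar power + internal power = radiated power.
Absorbed: α·S·A_cross = 0.91·291·12.82 = 3395 W (cross-section πr²).
Total input = 3395 + 2070 = 5465 W.
Radiated: εσ·A_surf·T⁴ with A_surf = 4πr² = 51.28 m².
T⁴ = 5465/(0.74·5.67×10⁻⁸·51.28) = 2.540×10⁹ K⁴.

T ≈ 224 K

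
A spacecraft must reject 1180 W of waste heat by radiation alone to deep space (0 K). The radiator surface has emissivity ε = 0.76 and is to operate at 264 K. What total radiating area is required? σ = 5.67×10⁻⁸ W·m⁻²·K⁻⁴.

A ≈ 5.64 m²

P = εσA T⁴ ⇒ A = P/(εσT⁴).
T⁴ = 4.858×10⁹ K⁴.
A = 1180/(0.76 × 5.67×10⁻⁸ × 4.858×10⁹).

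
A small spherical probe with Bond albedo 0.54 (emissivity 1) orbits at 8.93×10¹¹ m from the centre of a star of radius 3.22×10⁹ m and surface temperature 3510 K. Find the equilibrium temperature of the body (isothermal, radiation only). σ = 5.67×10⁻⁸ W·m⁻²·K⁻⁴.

The star's surface emits σT_*⁴; at distance d the flux is S = σT_*⁴(R_*/d)².
S = 5.67×10⁻⁸·(3510)⁴·(3.22×10⁹/8.93×10¹¹)² = 111.9 W/m².
For an isothermal sphere T⁴ = (1−a)S/(4σ) = 2.270×10⁸ K⁴.

T ≈ 123 K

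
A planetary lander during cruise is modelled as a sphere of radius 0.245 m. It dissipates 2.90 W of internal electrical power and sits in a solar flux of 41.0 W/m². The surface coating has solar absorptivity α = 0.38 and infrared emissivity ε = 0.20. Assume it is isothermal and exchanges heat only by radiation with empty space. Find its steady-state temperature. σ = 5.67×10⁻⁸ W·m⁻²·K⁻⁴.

T ≈ 162 K

At steady state, absorbed solar power + internal power = radiated power.
Absorbed: α·S·A_cross = 0.38·41.0·0.1886 = 2.938 W (cross-section πr²).
Total input = 2.938 + 2.90 = 5.838 W.
Radiated: εσ·A_surf·T⁴ with A_surf = 4πr² = 0.7543 m².
T⁴ = 5.838/(0.20·5.67×10⁻⁸·0.7543) = 6.825×10⁸ K⁴.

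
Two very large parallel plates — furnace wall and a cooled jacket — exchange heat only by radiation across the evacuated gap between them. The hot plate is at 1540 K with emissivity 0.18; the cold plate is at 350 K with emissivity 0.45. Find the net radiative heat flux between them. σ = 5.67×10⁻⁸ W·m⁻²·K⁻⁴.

q ≈ 46900 W/m²

For two infinite grey parallel plates, q = σ(T₁⁴ − T₂⁴)/(1/ε₁ + 1/ε₂ − 1).
T₁⁴ − T₂⁴ = 5.624×10¹² − 1.501×10¹⁰ = 5.609×10¹² K⁴.
1/ε₁ + 1/ε₂ − 1 = 5.556 + 2.222 − 1 = 6.778.
q = 5.67×10⁻⁸ × 5.609×10¹² / 6.778.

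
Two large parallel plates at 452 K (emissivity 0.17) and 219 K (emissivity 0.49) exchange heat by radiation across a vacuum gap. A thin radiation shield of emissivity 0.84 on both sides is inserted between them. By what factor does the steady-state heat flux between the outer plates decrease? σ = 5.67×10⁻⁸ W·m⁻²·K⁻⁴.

Without shield: q₀ = σΔ(T⁴)/(1/ε₁+1/ε₂−1) with denominator 6.923.
With shield the two gaps are in series; the resistances add: (1/ε₁+1/ε_s−1)+(1/ε_s+1/ε₂−1) = 6.073+2.231 = 8.304.
Heat-flux ratio q₀/q = 8.304/6.923.

factor ≈ 1.20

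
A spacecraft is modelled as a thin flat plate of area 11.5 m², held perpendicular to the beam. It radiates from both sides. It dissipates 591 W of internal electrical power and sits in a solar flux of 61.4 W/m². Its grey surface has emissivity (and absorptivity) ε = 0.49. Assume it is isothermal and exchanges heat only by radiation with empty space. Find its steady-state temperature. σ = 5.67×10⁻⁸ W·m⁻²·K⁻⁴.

T ≈ 196 K

At steady state, absorbed solar power + internal power = radiated power.
Absorbed: α·S·A_cross = 0.49·61.4·11.50 = 346.0 W (cross-section A).
Total input = 346.0 + 591 = 937.0 W.
Radiated: εσ·A_surf·T⁴ with A_surf = 2A = 23.00 m².
T⁴ = 937.0/(0.49·5.67×10⁻⁸·23.00) = 1.466×10⁹ K⁴.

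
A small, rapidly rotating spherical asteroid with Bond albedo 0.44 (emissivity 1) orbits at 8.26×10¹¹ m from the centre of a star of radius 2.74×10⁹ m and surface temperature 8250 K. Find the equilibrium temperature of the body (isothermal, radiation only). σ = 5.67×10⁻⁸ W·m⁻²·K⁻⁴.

The star's surface emits σT_*⁴; at distance d the flux is S = σT_*⁴(R_*/d)².
S = 5.67×10⁻⁸·(8250)⁴·(2.74×10⁹/8.26×10¹¹)² = 2890 W/m².
For an isothermal sphere T⁴ = (1−a)S/(4σ) = 7.136×10⁹ K⁴.

T ≈ 291 K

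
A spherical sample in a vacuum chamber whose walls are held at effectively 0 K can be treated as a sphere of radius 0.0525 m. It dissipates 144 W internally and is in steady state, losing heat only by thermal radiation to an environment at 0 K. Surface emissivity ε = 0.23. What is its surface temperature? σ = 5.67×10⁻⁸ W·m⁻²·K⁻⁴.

Steady state: internal power = radiated power, P = εσA T⁴.
Radiating area A = 4πr² = 0.03464 m².
T⁴ = P/(εσA) = 144/(0.23·5.67×10⁻⁸·0.03464) = 3.188×10¹¹ K⁴.
T = (3.188×10¹¹)^(1/4).

T ≈ 751 K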